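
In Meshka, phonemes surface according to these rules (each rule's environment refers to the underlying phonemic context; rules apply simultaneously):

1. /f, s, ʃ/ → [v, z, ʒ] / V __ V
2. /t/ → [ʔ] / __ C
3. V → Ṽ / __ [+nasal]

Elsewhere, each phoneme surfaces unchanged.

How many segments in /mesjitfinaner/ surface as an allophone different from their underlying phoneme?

Segments that undergo a rule: /t/ → [ʔ] (rule 2); /i/ → [ĩ] (rule 3); /a/ → [ã] (rule 3).
All other segments surface unchanged.

3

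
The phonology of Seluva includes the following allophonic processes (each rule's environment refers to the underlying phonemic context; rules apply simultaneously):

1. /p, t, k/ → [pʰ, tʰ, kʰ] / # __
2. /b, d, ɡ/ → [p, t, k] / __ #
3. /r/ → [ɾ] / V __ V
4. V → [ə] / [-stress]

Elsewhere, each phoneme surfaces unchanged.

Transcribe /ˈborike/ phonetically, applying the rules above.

/b/ (word-initial): rule 2 targets it, but not word-finally → unchanged [b].
/o/ — between /b/ and /r/; rule 4 does not apply here → [o].
/r/ — between /o/ and /i/, between two vowels — surfaces as [ɾ] (rule 3).
Rule 4 applies to /i/ (between /r/ and /k/: in an unstressed syllable) → [ə].
/k/ — between /i/ and /e/; rule 1 does not apply here → [k].
/e/ (word-final): in an unstressed syllable, so rule 4 applies → [ə].

[ˈboɾəkə]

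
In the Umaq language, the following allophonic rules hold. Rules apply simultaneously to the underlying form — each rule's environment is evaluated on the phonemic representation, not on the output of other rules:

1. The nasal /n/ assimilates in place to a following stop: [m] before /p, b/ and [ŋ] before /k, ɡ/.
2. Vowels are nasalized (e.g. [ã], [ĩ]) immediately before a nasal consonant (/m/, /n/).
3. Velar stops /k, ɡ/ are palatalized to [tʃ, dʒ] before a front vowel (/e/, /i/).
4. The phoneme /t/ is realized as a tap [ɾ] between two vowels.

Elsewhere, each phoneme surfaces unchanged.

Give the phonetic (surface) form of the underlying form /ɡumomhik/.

[ɡũmõmhik]

/ɡ/ — word-initial; rule 3 does not apply here → [ɡ].
/u/ (between /ɡ/ and /m/) occurs before a nasal consonant → [ũ] by rule 2.
/m/ (between /u/ and /o/): no rule targets it → [m].
/o/ (between /m/ and /m/) occurs before a nasal consonant → [õ] by rule 2.
/m/ — not in any rule's target class → [m].
/h/ stays [h].
/i/ — between /h/ and /k/; rule 2 does not apply here → [i].
/k/ (word-final) is in the target of rule 3 but the environment (before a front vowel) is not met → [k].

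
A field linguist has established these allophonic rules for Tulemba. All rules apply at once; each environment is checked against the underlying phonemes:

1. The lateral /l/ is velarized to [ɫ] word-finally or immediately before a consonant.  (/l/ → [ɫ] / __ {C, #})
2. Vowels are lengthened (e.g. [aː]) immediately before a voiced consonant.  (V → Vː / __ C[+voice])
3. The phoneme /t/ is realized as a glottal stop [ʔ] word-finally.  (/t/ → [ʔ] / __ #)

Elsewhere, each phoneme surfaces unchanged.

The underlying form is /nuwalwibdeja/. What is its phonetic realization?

[nuːwaːɫwiːbdeːja]

/n/ (word-initial) is unaffected → [n].
/u/ — between /n/ and /w/, before a voiced consonant — surfaces as [uː] (rule 2).
/w/ stays [w].
/a/ — between /w/ and /l/, before a voiced consonant — surfaces as [aː] (rule 2).
/l/ meets the environment for rule 1 (word-finally or immediately before a consonant) → [ɫ].
/w/ stays [w].
/i/ meets the environment for rule 2 (before a voiced consonant) → [iː].
/b/ stays [b].
/d/ (between /b/ and /e/): no rule targets it → [d].
/e/ (between /d/ and /j/): before a voiced consonant, so rule 2 applies → [eː].
/j/ (between /e/ and /a/) is unaffected → [j].
/a/ (word-final) fails the environment for rule 2, so it stays [a].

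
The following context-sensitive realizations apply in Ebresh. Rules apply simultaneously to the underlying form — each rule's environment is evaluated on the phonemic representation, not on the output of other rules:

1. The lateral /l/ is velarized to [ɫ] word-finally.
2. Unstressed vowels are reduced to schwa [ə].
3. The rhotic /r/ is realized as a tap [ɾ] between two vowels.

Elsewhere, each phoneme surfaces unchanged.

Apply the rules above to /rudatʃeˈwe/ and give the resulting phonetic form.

[rədətʃəˈwe]

/r/ — word-initial; rule 3 does not apply here → [r].
/u/ (between /r/ and /d/): in an unstressed syllable, so rule 2 applies → [ə].
/d/ (between /u/ and /a/): no rule targets it → [d].
/a/ meets the environment for rule 2 (in an unstressed syllable) → [ə].
/t/ stays [t].
/ʃ/ stays [ʃ].
/e/ (between /ʃ/ and /w/) occurs in an unstressed syllable → [ə] by rule 2.
/w/ — not in any rule's target class → [w].
/e/ (word-final) fails the environment for rule 2, so it stays [e].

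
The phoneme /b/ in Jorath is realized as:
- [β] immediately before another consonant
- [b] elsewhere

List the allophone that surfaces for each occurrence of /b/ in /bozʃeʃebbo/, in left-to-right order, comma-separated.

Occurrence 1 (position 1): no conditioning environment matches → elsewhere allophone [b].
Occurrence 2 (position 8): immediately before another consonant → [β].
Occurrence 3 (position 9): no conditioning environment matches → elsewhere allophone [b].

[b], [β], [b]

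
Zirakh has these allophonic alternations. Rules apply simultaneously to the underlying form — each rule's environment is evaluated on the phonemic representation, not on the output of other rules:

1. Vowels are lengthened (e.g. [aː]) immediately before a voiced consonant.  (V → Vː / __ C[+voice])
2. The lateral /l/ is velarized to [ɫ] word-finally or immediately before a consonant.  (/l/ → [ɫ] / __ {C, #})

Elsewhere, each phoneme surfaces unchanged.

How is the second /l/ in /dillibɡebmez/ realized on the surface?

[l]

/l/ — between /l/ and /i/; rule 2 does not apply here → [l].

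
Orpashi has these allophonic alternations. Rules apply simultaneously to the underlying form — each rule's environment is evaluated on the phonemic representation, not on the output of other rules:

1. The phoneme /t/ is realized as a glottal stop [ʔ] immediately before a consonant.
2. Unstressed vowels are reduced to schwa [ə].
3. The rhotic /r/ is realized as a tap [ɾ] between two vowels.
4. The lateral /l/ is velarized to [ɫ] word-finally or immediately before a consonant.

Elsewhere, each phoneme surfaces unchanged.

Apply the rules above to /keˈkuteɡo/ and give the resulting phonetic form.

[kəˈkutəɡə]

/k/ stays [k].
/e/ (between /k/ and /k/): in an unstressed syllable, so rule 2 applies → [ə].
/k/ (between /e/ and /u/) is unaffected → [k].
/u/ (between /k/ and /t/) is in the target of rule 2 but the environment (in an unstressed syllable) is not met → [u].
/t/ (between /u/ and /e/): rule 1 targets it, but not immediately before a consonant → unchanged [t].
/e/ meets the environment for rule 2 (in an unstressed syllable) → [ə].
/ɡ/ — not in any rule's target class → [ɡ].
/o/ — word-final, in an unstressed syllable — surfaces as [ə] (rule 2).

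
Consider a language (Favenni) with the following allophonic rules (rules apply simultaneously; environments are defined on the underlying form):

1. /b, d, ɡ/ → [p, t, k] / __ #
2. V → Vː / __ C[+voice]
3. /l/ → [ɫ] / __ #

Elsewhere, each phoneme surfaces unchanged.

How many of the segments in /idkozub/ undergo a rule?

Segments that undergo a rule: /i/ → [iː] (rule 2); /o/ → [oː] (rule 2); /u/ → [uː] (rule 2); /b/ → [p] (rule 1).
All other segments surface unchanged.

4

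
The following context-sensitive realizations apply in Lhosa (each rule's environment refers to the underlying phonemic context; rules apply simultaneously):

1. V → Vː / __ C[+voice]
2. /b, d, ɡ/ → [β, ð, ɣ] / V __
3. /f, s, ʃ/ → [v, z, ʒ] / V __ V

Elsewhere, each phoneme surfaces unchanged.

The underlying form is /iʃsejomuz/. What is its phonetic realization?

[iʃseːjoːmuːz]

/i/ (word-initial) is in the target of rule 1 but the environment (before a voiced consonant) is not met → [i].
/ʃ/ — between /i/ and /s/; rule 3 does not apply here → [ʃ].
/s/ (between /ʃ/ and /e/): rule 3 targets it, but not between two vowels → unchanged [s].
/e/ (between /s/ and /j/) occurs before a voiced consonant → [eː] by rule 1.
/j/ — not in any rule's target class → [j].
/o/ meets the environment for rule 1 (before a voiced consonant) → [oː].
/m/ — not in any rule's target class → [m].
/u/ (between /m/ and /z/): before a voiced consonant, so rule 1 applies → [uː].
/z/ (word-final): no rule targets it → [z].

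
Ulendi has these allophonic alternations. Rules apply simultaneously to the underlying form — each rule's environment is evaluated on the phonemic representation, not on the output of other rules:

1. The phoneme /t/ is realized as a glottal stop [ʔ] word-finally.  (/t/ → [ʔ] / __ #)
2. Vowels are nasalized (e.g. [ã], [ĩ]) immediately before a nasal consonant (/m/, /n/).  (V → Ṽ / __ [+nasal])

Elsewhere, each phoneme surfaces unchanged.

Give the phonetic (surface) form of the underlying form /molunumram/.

[molũnũmrãm]

/m/ (word-initial) is unaffected → [m].
/o/ (between /m/ and /l/) fails the environment for rule 2, so it stays [o].
/l/ (between /o/ and /u/) is unaffected → [l].
/u/ (between /l/ and /n/): before a nasal consonant, so rule 2 applies → [ũ].
/n/ stays [n].
/u/ meets the environment for rule 2 (before a nasal consonant) → [ũ].
/m/ (between /u/ and /r/): no rule targets it → [m].
/r/ — not in any rule's target class → [r].
/a/ (between /r/ and /m/): before a nasal consonant, so rule 2 applies → [ã].
/m/ (word-final): no rule targets it → [m].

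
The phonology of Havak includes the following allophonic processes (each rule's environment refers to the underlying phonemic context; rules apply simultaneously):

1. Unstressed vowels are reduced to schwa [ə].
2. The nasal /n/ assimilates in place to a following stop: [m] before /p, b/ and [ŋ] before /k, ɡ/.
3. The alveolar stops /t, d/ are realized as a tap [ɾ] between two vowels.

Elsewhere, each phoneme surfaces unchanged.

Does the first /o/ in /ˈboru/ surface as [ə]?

/o/ (between /b/ and /r/): rule 1 targets it, but not in an unstressed syllable → unchanged [o].
The actual realization is [o], not [ə].

No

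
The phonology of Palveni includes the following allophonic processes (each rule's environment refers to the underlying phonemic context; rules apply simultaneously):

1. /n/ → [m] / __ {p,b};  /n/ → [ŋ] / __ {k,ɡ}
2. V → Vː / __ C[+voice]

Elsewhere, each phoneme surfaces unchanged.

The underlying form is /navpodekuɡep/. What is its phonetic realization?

[naːvpoːdekuːɡep]

/n/ (word-initial) is in the target of rule 1 but the environment (before a labial or velar stop) is not met → [n].
/a/ — between /n/ and /v/, before a voiced consonant — surfaces as [aː] (rule 2).
/v/ (between /a/ and /p/): no rule targets it → [v].
/p/ (between /v/ and /o/) is unaffected → [p].
/o/ meets the environment for rule 2 (before a voiced consonant) → [oː].
/d/ (between /o/ and /e/) is unaffected → [d].
/e/ (between /d/ and /k/) is in the target of rule 2 but the environment (before a voiced consonant) is not met → [e].
/k/ (between /e/ and /u/) is unaffected → [k].
/u/ — between /k/ and /ɡ/, before a voiced consonant — surfaces as [uː] (rule 2).
/ɡ/ stays [ɡ].
/e/ (between /ɡ/ and /p/) is in the target of rule 2 but the environment (before a voiced consonant) is not met → [e].
/p/ — not in any rule's target class → [p].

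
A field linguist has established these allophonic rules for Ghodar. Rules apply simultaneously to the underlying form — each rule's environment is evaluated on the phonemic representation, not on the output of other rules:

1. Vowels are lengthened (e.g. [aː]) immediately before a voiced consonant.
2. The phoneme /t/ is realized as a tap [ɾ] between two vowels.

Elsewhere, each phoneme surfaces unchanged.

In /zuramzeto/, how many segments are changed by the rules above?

3

Segments that undergo a rule: /u/ → [uː] (rule 1); /a/ → [aː] (rule 1); /t/ → [ɾ] (rule 2).
All other segments surface unchanged.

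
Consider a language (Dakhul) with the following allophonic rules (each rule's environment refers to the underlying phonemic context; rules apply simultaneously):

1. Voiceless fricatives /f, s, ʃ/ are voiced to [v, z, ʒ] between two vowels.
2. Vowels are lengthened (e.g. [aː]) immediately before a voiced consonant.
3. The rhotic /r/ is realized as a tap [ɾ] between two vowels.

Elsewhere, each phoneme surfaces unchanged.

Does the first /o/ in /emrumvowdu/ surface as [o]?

No

Rule 2 applies to /o/ (between /v/ and /w/: before a voiced consonant) → [oː].
The actual realization is [oː], not [o].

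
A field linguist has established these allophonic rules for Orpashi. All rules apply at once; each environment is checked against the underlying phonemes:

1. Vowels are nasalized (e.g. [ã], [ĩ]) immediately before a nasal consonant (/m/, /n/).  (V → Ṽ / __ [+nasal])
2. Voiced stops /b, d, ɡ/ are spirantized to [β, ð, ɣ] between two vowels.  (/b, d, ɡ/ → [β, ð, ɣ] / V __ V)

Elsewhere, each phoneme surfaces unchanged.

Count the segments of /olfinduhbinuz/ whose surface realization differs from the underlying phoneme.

Segments that undergo a rule: /i/ → [ĩ] (rule 1); /i/ → [ĩ] (rule 1).
All other segments surface unchanged.

2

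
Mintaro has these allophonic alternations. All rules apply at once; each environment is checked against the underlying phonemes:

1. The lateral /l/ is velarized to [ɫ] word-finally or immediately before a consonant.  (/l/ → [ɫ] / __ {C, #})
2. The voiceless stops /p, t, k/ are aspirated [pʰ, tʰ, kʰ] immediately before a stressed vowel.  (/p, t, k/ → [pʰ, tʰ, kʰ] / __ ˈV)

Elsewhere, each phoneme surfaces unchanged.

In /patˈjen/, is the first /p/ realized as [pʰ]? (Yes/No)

No

/p/ (word-initial) fails the environment for rule 2, so it stays [p].
The actual realization is [p], not [pʰ].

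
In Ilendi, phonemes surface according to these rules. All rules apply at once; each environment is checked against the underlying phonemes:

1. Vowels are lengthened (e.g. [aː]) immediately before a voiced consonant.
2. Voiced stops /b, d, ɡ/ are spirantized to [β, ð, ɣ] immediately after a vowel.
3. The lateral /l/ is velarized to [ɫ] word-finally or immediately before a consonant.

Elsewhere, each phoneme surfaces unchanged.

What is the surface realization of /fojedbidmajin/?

[foːjeːðbiːðmaːjiːn]

/f/ (word-initial) is unaffected → [f].
/o/ (between /f/ and /j/) occurs before a voiced consonant → [oː] by rule 1.
/j/ (between /o/ and /e/) is unaffected → [j].
/e/ (between /j/ and /d/) occurs before a voiced consonant → [eː] by rule 1.
Rule 2 applies to /d/ (between /e/ and /b/: immediately after a vowel) → [ð].
/b/ — between /d/ and /i/; rule 2 does not apply here → [b].
/i/ — between /b/ and /d/, before a voiced consonant — surfaces as [iː] (rule 1).
/d/ (between /i/ and /m/) occurs immediately after a vowel → [ð] by rule 2.
/m/ (between /d/ and /a/): no rule targets it → [m].
/a/ (between /m/ and /j/) occurs before a voiced consonant → [aː] by rule 1.
/j/ (between /a/ and /i/) is unaffected → [j].
Rule 1 applies to /i/ (between /j/ and /n/: before a voiced consonant) → [iː].
/n/ (word-final) is unaffected → [n].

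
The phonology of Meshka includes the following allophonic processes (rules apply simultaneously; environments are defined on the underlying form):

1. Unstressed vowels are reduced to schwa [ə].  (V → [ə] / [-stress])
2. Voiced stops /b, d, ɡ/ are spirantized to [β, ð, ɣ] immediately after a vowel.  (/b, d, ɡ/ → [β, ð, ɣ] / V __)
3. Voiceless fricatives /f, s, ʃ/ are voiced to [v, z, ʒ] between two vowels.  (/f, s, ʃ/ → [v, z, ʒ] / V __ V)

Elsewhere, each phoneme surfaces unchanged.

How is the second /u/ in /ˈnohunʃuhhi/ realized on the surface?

/u/ (between /ʃ/ and /h/): in an unstressed syllable, so rule 1 applies → [ə].

[ə]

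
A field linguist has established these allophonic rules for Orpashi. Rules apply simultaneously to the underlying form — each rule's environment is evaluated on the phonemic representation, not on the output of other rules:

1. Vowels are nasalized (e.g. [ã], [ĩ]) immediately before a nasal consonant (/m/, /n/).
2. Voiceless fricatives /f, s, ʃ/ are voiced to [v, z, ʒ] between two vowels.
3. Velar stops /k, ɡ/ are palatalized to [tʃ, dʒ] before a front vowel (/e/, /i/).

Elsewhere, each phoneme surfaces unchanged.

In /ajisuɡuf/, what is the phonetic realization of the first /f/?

[f]

/f/ (word-final) is in the target of rule 2 but the environment (between two vowels) is not met → [f].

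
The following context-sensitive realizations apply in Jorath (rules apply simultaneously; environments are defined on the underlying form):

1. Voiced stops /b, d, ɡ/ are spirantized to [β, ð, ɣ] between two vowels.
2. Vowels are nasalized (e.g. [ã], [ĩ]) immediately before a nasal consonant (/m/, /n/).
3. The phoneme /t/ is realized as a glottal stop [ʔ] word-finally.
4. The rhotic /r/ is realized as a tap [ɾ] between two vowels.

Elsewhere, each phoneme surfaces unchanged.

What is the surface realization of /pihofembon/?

/p/ (word-initial) is unaffected → [p].
/i/ (between /p/ and /h/): rule 2 targets it, but not before a nasal consonant → unchanged [i].
/h/ (between /i/ and /o/) is unaffected → [h].
/o/ (between /h/ and /f/) is in the target of rule 2 but the environment (before a nasal consonant) is not met → [o].
/f/ (between /o/ and /e/) is unaffected → [f].
/e/ meets the environment for rule 2 (before a nasal consonant) → [ẽ].
/m/ stays [m].
/b/ (between /m/ and /o/): rule 1 targets it, but not between two vowels → unchanged [b].
/o/ meets the environment for rule 2 (before a nasal consonant) → [õ].
/n/ — not in any rule's target class → [n].

[pihofẽmbõn]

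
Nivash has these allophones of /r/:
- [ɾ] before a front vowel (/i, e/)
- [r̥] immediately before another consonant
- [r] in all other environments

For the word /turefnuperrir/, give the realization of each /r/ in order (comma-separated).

Occurrence 1 (position 3): before a front vowel (/i, e/) → [ɾ].
Occurrence 2 (position 10): immediately before another consonant → [r̥].
Occurrence 3 (position 11): before a front vowel (/i, e/) → [ɾ].
Occurrence 4 (position 13): no conditioning environment matches → elsewhere allophone [r].

[ɾ], [r̥], [ɾ], [r]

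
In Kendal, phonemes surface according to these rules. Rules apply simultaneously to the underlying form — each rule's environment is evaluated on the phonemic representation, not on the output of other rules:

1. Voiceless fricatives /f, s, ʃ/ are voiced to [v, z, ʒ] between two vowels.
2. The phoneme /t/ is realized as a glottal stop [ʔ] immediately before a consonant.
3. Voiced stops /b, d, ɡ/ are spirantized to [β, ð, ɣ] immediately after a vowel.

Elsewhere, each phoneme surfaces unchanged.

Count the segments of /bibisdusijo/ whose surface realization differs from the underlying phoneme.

Segments that undergo a rule: /b/ → [β] (rule 3); /s/ → [z] (rule 1).
All other segments surface unchanged.

2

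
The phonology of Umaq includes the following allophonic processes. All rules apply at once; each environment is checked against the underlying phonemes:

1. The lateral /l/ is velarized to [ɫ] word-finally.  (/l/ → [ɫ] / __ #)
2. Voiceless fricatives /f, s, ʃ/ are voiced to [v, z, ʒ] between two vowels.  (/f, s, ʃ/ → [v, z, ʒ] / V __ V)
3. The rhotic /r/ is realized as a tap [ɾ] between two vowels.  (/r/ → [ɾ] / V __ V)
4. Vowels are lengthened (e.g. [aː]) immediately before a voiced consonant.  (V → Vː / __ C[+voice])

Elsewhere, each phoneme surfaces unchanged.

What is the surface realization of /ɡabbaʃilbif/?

/ɡ/ stays [ɡ].
/a/ (between /ɡ/ and /b/): before a voiced consonant, so rule 4 applies → [aː].
/b/ (between /a/ and /b/): no rule targets it → [b].
/b/ (between /b/ and /a/): no rule targets it → [b].
/a/ — between /b/ and /ʃ/; rule 4 does not apply here → [a].
Rule 2 applies to /ʃ/ (between /a/ and /i/: between two vowels) → [ʒ].
Rule 4 applies to /i/ (between /ʃ/ and /l/: before a voiced consonant) → [iː].
/l/ — between /i/ and /b/; rule 1 does not apply here → [l].
/b/ (between /l/ and /i/) is unaffected → [b].
/i/ — between /b/ and /f/; rule 4 does not apply here → [i].
/f/ (word-final) fails the environment for rule 2, so it stays [f].

[ɡaːbbaʒiːlbif]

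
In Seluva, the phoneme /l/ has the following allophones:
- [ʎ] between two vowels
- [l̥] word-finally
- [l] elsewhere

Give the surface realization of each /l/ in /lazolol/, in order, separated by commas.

Occurrence 1 (position 1): no conditioning environment matches → elsewhere allophone [l].
Occurrence 2 (position 5): between two vowels → [ʎ].
Occurrence 3 (position 7): word-finally → [l̥].

[l], [ʎ], [l̥]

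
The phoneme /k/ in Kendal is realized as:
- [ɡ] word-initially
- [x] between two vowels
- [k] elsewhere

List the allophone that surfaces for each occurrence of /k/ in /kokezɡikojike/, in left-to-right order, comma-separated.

Occurrence 1 (position 1): word-initially → [ɡ].
Occurrence 2 (position 3): between two vowels → [x].
Occurrence 3 (position 8): between two vowels → [x].
Occurrence 4 (position 12): between two vowels → [x].

[ɡ], [x], [x], [x]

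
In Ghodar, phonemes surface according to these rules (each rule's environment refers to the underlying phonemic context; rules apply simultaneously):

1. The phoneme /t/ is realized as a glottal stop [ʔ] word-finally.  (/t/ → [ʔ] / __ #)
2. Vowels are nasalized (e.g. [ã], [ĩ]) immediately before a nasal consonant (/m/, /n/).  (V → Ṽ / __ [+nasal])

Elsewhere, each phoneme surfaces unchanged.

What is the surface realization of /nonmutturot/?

[nõnmutturoʔ]

/n/ (word-initial) is unaffected → [n].
Rule 2 applies to /o/ (between /n/ and /n/: before a nasal consonant) → [õ].
/n/ — not in any rule's target class → [n].
/m/ (between /n/ and /u/) is unaffected → [m].
/u/ (between /m/ and /t/) is in the target of rule 2 but the environment (before a nasal consonant) is not met → [u].
/t/ (between /u/ and /t/) is in the target of rule 1 but the environment (word-finally) is not met → [t].
/t/ (between /t/ and /u/) is in the target of rule 1 but the environment (word-finally) is not met → [t].
/u/ (between /t/ and /r/) fails the environment for rule 2, so it stays [u].
/r/ (between /u/ and /o/): no rule targets it → [r].
/o/ (between /r/ and /t/) fails the environment for rule 2, so it stays [o].
/t/ meets the environment for rule 1 (word-finally) → [ʔ].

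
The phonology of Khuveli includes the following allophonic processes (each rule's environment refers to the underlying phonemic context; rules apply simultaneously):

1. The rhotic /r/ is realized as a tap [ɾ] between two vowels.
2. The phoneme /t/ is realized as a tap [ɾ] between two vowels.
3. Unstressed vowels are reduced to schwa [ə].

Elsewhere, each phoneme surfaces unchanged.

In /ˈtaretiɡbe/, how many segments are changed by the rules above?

5

Segments that undergo a rule: /r/ → [ɾ] (rule 1); /e/ → [ə] (rule 3); /t/ → [ɾ] (rule 2); /i/ → [ə] (rule 3); /e/ → [ə] (rule 3).
All other segments surface unchanged.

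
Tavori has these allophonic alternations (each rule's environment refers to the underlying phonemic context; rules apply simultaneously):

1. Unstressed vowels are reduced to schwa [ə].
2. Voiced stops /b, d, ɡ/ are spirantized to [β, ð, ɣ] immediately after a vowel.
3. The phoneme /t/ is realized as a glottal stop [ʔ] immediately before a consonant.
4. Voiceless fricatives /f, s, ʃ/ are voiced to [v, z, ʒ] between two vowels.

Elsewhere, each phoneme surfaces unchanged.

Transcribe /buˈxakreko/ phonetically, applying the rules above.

/b/ (word-initial) is in the target of rule 2 but the environment (immediately after a vowel) is not met → [b].
Rule 1 applies to /u/ (between /b/ and /x/: in an unstressed syllable) → [ə].
/x/ stays [x].
/a/ (between /x/ and /k/): rule 1 targets it, but not in an unstressed syllable → unchanged [a].
/k/ (between /a/ and /r/) is unaffected → [k].
/r/ (between /k/ and /e/) is unaffected → [r].
/e/ — between /r/ and /k/, in an unstressed syllable — surfaces as [ə] (rule 1).
/k/ stays [k].
/o/ (word-final): in an unstressed syllable, so rule 1 applies → [ə].

[bəˈxakrəkə]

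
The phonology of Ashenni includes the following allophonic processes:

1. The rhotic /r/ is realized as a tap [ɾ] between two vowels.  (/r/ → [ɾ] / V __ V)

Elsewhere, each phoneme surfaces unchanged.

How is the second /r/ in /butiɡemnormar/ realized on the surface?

/r/ (word-final): rule 1 targets it, but not between two vowels → unchanged [r].

[r]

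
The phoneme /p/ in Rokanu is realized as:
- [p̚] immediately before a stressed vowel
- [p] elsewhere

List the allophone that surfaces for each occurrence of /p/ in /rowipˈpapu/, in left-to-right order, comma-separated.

Occurrence 1 (position 5): no conditioning environment matches → elsewhere allophone [p].
Occurrence 2 (position 6): immediately before a stressed vowel → [p̚].
Occurrence 3 (position 8): no conditioning environment matches → elsewhere allophone [p].

[p], [p̚], [p]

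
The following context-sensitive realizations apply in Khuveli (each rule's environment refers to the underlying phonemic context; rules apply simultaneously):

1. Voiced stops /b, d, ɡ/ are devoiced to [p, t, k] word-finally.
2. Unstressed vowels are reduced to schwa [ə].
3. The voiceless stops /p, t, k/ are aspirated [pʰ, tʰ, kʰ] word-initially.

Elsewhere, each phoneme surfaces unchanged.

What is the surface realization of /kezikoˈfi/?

[kʰəzəkəˈfi]

/k/ (word-initial): word-initially, so rule 3 applies → [kʰ].
/e/ (between /k/ and /z/): in an unstressed syllable, so rule 2 applies → [ə].
/z/ stays [z].
Rule 2 applies to /i/ (between /z/ and /k/: in an unstressed syllable) → [ə].
/k/ (between /i/ and /o/) is in the target of rule 3 but the environment (word-initially) is not met → [k].
/o/ (between /k/ and /f/) occurs in an unstressed syllable → [ə] by rule 2.
/f/ (between /o/ and /i/) is unaffected → [f].
/i/ — word-final; rule 2 does not apply here → [i].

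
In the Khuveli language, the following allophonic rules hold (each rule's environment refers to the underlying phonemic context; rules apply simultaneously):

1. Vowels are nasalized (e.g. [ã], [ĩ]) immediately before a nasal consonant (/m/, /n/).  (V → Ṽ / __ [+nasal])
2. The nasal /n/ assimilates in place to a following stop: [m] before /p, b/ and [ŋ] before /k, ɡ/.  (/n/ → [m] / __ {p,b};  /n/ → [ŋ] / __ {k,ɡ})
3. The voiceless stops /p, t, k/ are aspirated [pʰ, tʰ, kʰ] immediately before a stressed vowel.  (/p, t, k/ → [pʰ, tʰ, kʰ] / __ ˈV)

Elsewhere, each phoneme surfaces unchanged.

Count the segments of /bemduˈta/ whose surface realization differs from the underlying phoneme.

Segments that undergo a rule: /e/ → [ẽ] (rule 1); /t/ → [tʰ] (rule 3).
All other segments surface unchanged.

2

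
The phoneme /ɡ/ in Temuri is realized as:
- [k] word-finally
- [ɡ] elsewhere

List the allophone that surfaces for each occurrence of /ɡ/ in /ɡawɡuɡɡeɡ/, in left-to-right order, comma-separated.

Occurrence 1 (position 1): no conditioning environment matches → elsewhere allophone [ɡ].
Occurrence 2 (position 4): no conditioning environment matches → elsewhere allophone [ɡ].
Occurrence 3 (position 6): no conditioning environment matches → elsewhere allophone [ɡ].
Occurrence 4 (position 7): no conditioning environment matches → elsewhere allophone [ɡ].
Occurrence 5 (position 9): word-finally → [k].

[ɡ], [ɡ], [ɡ], [ɡ], [k]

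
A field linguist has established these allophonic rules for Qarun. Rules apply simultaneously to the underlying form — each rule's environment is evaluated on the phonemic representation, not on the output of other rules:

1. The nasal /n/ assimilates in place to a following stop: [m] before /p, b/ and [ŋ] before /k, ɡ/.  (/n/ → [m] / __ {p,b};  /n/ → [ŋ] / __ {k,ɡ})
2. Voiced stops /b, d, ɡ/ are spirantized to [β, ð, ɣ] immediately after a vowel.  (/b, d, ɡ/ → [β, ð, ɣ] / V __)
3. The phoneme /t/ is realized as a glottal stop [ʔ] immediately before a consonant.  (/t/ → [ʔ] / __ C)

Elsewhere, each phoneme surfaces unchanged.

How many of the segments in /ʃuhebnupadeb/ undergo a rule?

Segments that undergo a rule: /b/ → [β] (rule 2); /d/ → [ð] (rule 2); /b/ → [β] (rule 2).
All other segments surface unchanged.

3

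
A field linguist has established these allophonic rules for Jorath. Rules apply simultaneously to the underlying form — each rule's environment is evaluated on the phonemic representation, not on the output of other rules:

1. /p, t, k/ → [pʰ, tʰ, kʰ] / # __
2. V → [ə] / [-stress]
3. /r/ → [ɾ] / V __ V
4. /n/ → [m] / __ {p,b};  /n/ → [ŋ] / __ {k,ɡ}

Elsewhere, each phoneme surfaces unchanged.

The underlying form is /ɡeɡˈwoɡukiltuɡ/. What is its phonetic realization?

[ɡəɡˈwoɡəkəltəɡ]

/ɡ/ (word-initial): no rule targets it → [ɡ].
/e/ (between /ɡ/ and /ɡ/): in an unstressed syllable, so rule 2 applies → [ə].
/ɡ/ (between /e/ and /w/) is unaffected → [ɡ].
/w/ stays [w].
/o/ (between /w/ and /ɡ/) is in the target of rule 2 but the environment (in an unstressed syllable) is not met → [o].
/ɡ/ (between /o/ and /u/): no rule targets it → [ɡ].
Rule 2 applies to /u/ (between /ɡ/ and /k/: in an unstressed syllable) → [ə].
/k/ (between /u/ and /i/): rule 1 targets it, but not word-initially → unchanged [k].
/i/ (between /k/ and /l/) occurs in an unstressed syllable → [ə] by rule 2.
/l/ stays [l].
/t/ (between /l/ and /u/) is in the target of rule 1 but the environment (word-initially) is not met → [t].
/u/ (between /t/ and /ɡ/): in an unstressed syllable, so rule 2 applies → [ə].
/ɡ/ (word-final) is unaffected → [ɡ].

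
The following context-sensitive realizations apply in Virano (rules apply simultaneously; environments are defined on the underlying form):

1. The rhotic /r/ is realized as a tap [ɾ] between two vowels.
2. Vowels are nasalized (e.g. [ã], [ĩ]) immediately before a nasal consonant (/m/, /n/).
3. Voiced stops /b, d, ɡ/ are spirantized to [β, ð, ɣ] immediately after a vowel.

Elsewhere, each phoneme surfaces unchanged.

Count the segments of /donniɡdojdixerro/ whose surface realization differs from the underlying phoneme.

2

Segments that undergo a rule: /o/ → [õ] (rule 2); /ɡ/ → [ɣ] (rule 3).
All other segments surface unchanged.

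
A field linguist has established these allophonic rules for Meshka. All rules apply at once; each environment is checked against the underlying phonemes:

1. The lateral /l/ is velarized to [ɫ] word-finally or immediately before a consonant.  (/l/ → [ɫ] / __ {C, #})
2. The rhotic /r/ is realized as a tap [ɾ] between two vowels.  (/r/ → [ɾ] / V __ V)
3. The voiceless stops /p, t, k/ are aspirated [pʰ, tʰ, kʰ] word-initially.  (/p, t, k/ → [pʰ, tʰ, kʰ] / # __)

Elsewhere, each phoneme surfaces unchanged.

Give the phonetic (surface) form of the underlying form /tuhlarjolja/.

/t/ (word-initial): word-initially, so rule 3 applies → [tʰ].
/u/ — not in any rule's target class → [u].
/h/ (between /u/ and /l/) is unaffected → [h].
/l/ (between /h/ and /a/) is in the target of rule 1 but the environment (word-finally or immediately before a consonant) is not met → [l].
/a/ (between /l/ and /r/) is unaffected → [a].
/r/ (between /a/ and /j/): rule 2 targets it, but not between two vowels → unchanged [r].
/j/ — not in any rule's target class → [j].
/o/ — not in any rule's target class → [o].
/l/ meets the environment for rule 1 (word-finally or immediately before a consonant) → [ɫ].
/j/ stays [j].
/a/ (word-final) is unaffected → [a].

[tʰuhlarjoɫja]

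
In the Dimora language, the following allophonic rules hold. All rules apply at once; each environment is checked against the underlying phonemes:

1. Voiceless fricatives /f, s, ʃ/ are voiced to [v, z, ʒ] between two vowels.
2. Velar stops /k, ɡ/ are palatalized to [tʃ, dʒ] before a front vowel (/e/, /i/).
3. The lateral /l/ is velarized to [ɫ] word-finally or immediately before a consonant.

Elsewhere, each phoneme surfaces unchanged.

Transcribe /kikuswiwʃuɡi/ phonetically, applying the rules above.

[tʃikuswiwʃudʒi]

Rule 2 applies to /k/ (word-initial: before a front vowel) → [tʃ].
/k/ (between /i/ and /u/): rule 2 targets it, but not before a front vowel → unchanged [k].
/s/ (between /u/ and /w/) fails the environment for rule 1, so it stays [s].
/ʃ/ (between /w/ and /u/): rule 1 targets it, but not between two vowels → unchanged [ʃ].
/ɡ/ (between /u/ and /i/) occurs before a front vowel → [dʒ] by rule 2.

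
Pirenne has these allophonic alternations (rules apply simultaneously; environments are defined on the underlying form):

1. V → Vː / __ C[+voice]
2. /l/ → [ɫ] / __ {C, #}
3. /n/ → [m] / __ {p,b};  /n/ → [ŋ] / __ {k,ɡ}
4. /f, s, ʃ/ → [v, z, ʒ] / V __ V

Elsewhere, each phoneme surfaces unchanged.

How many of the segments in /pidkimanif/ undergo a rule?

Segments that undergo a rule: /i/ → [iː] (rule 1); /i/ → [iː] (rule 1); /a/ → [aː] (rule 1).
All other segments surface unchanged.

3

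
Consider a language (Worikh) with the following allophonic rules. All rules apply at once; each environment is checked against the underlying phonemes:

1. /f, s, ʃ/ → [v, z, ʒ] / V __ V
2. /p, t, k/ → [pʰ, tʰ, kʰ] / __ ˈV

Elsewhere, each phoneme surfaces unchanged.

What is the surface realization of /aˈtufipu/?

/t/ (between /a/ and /u/): immediately before a stressed vowel, so rule 2 applies → [tʰ].
/f/ — between /u/ and /i/, between two vowels — surfaces as [v] (rule 1).
/p/ (between /i/ and /u/) is in the target of rule 2 but the environment (immediately before a stressed vowel) is not met → [p].

[aˈtʰuvipu]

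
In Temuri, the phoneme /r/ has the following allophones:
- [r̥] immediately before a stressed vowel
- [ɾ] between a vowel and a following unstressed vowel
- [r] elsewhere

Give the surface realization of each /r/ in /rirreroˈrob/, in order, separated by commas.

Occurrence 1 (position 1): no conditioning environment matches → elsewhere allophone [r].
Occurrence 2 (position 3): no conditioning environment matches → elsewhere allophone [r].
Occurrence 3 (position 4): no conditioning environment matches → elsewhere allophone [r].
Occurrence 4 (position 6): between a vowel and a following unstressed vowel → [ɾ].
Occurrence 5 (position 8): immediately before a stressed vowel → [r̥].

[r], [r], [r], [ɾ], [r̥]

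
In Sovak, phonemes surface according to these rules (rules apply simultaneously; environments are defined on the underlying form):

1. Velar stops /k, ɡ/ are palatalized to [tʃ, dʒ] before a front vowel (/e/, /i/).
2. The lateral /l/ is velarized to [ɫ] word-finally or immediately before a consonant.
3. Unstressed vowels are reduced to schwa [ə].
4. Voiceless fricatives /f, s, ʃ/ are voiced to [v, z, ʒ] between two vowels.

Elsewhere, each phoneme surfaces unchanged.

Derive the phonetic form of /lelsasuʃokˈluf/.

/l/ (word-initial): rule 2 targets it, but not word-finally or immediately before a consonant → unchanged [l].
Rule 3 applies to /e/ (between /l/ and /l/: in an unstressed syllable) → [ə].
/l/ meets the environment for rule 2 (word-finally or immediately before a consonant) → [ɫ].
/s/ (between /l/ and /a/): rule 4 targets it, but not between two vowels → unchanged [s].
/a/ — between /s/ and /s/, in an unstressed syllable — surfaces as [ə] (rule 3).
/s/ (between /a/ and /u/) occurs between two vowels → [z] by rule 4.
Rule 3 applies to /u/ (between /s/ and /ʃ/: in an unstressed syllable) → [ə].
/ʃ/ — between /u/ and /o/, between two vowels — surfaces as [ʒ] (rule 4).
/o/ — between /ʃ/ and /k/, in an unstressed syllable — surfaces as [ə] (rule 3).
/k/ (between /o/ and /l/) is in the target of rule 1 but the environment (before a front vowel) is not met → [k].
/l/ (between /k/ and /u/) fails the environment for rule 2, so it stays [l].
/u/ (between /l/ and /f/) fails the environment for rule 3, so it stays [u].
/f/ (word-final) is in the target of rule 4 but the environment (between two vowels) is not met → [f].

[ləɫsəzəʒəkˈluf]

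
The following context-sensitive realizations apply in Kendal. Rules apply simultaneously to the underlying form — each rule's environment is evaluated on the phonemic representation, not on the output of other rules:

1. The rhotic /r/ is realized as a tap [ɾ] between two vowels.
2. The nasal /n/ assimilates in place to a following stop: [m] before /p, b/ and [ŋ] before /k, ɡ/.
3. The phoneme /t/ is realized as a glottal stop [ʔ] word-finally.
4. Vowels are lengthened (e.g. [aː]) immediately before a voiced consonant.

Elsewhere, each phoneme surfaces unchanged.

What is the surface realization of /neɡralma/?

[neːɡraːlma]

/n/ (word-initial) fails the environment for rule 2, so it stays [n].
Rule 4 applies to /e/ (between /n/ and /ɡ/: before a voiced consonant) → [eː].
/r/ (between /ɡ/ and /a/) fails the environment for rule 1, so it stays [r].
Rule 4 applies to /a/ (between /r/ and /l/: before a voiced consonant) → [aː].
/a/ (word-final) fails the environment for rule 4, so it stays [a].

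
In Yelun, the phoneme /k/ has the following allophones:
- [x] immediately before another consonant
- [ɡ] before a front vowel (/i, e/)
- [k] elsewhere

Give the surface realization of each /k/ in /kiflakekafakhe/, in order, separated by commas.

[ɡ], [ɡ], [k], [x]

Occurrence 1 (position 1): before a front vowel (/i, e/) → [ɡ].
Occurrence 2 (position 6): before a front vowel (/i, e/) → [ɡ].
Occurrence 3 (position 8): no conditioning environment matches → elsewhere allophone [k].
Occurrence 4 (position 12): immediately before another consonant → [x].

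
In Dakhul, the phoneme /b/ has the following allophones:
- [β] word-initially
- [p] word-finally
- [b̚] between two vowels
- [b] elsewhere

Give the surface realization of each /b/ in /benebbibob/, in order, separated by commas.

[β], [b], [b], [b̚], [p]

Occurrence 1 (position 1): word-initially → [β].
Occurrence 2 (position 5): no conditioning environment matches → elsewhere allophone [b].
Occurrence 3 (position 6): no conditioning environment matches → elsewhere allophone [b].
Occurrence 4 (position 8): between two vowels → [b̚].
Occurrence 5 (position 10): word-finally → [p].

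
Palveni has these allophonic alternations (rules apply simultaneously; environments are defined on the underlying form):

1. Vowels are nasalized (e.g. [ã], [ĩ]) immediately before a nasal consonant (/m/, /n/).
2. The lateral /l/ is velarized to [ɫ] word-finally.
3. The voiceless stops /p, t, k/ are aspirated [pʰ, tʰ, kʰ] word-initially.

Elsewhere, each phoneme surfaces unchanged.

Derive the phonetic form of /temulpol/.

[tʰẽmulpoɫ]

/t/ — word-initial, word-initially — surfaces as [tʰ] (rule 3).
Rule 1 applies to /e/ (between /t/ and /m/: before a nasal consonant) → [ẽ].
/m/ (between /e/ and /u/) is unaffected → [m].
/u/ (between /m/ and /l/): rule 1 targets it, but not before a nasal consonant → unchanged [u].
/l/ — between /u/ and /p/; rule 2 does not apply here → [l].
/p/ (between /l/ and /o/) is in the target of rule 3 but the environment (word-initially) is not met → [p].
/o/ (between /p/ and /l/): rule 1 targets it, but not before a nasal consonant → unchanged [o].
/l/ (word-final) occurs word-finally → [ɫ] by rule 2.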